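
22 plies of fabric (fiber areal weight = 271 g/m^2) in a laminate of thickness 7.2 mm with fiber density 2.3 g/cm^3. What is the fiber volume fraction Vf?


Vf = n * FAW / (rho_f * h * 1000) = 22 * 271 / (2.3 * 7.2 * 1000) = 0.36

0.36


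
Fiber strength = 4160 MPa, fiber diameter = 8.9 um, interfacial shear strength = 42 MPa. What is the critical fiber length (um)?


Lc = sigma_f * d / (2 * tau_i) = 4160 * 8.9 / (2 * 42) = 440.8 um

440.8 um


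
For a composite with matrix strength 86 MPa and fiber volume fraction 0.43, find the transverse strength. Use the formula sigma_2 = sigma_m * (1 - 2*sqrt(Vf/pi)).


factor = 1 - 2*sqrt(0.43/pi) = 0.2601
sigma_2 = 86 * 0.2601 = 22.37 MPa

22.37 MPa


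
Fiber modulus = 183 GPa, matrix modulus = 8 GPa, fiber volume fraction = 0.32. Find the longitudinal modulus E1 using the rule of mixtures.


E1 = Ef*Vf + Em*(1-Vf) = 183*0.32 + 8*0.68 = 64.0 GPa

64.0 GPa


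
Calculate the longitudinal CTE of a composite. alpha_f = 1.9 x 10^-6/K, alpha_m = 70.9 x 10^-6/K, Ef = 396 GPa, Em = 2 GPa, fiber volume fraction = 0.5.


E1 = Ef*Vf + Em*(1-Vf) = 199.0
alpha_1 = (alpha_f*Ef*Vf + alpha_m*Em*(1-Vf))/E1 = 2.25 x 10^-6/K

2.25 x 10^-6/K


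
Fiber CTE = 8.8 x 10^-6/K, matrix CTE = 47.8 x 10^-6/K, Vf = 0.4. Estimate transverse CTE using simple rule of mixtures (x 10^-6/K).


alpha_2 = alpha_f*Vf + alpha_m*(1-Vf) = 8.8*0.4 + 47.8*0.6 = 32.2 x 10^-6/K

32.2 x 10^-6/K


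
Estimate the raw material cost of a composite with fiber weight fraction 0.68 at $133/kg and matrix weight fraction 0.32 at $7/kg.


Cost = cost_f*Wf + cost_m*Wm = 133*0.68 + 7*0.32 = $92.68/kg

$92.68/kg


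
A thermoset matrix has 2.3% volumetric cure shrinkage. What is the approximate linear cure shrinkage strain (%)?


Linear shrinkage ≈ vol_shrink/3 = 2.3/3 = 0.767%

0.767%


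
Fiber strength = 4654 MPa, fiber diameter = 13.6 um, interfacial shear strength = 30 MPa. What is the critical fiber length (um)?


Lc = sigma_f * d / (2 * tau_i) = 4654 * 13.6 / (2 * 30) = 1054.9 um

1054.9 um


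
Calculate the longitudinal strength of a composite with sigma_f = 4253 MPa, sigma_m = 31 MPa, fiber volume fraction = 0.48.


sigma_1 = sigma_f*Vf + sigma_m*(1-Vf) = 4253*0.48 + 31*0.52 = 2057.6 MPa

2057.6 MPa


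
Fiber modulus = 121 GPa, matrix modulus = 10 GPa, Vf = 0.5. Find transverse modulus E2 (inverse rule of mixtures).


1/E2 = Vf/Ef + (1-Vf)/Em = 0.5/121 + 0.5/10
E2 = 18.47 GPa

18.47 GPa


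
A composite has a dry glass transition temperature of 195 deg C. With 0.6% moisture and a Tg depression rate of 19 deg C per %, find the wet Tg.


Tg_wet = Tg_dry - k*moisture = 195 - 19*0.6 = 183.6 deg C

183.6 deg C


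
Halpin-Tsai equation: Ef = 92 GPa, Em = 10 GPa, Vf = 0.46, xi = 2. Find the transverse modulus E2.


eta = (Ef/Em - 1)/(Ef/Em + xi) = (9.2 - 1)/(9.2 + 2) = 0.7321
E2 = Em*(1+xi*eta*Vf)/(1-eta*Vf) = 25.23 GPa

25.23 GPa


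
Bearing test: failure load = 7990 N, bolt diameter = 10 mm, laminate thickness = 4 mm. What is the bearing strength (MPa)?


sigma_br = F/(d*h) = 7990/(10*4) = 199.8 MPa

199.8 MPa


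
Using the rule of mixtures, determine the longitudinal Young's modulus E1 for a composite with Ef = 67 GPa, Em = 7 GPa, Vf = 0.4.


E1 = Ef*Vf + Em*(1-Vf) = 67*0.4 + 7*0.6 = 31.0 GPa

31.0 GPa


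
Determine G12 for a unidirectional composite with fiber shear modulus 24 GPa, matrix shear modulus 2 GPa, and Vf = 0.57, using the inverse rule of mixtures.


1/G12 = Vf/Gf + (1-Vf)/Gm = 0.57/24 + 0.43/2
G12 = 4.19 GPa

4.19 GPa


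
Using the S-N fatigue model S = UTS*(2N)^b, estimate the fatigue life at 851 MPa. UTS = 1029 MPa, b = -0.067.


N = 0.5 * (S/UTS)^(1/b) = 0.5 * (851/1029)^(1/-0.067) = 8.5134 cycles

8.5134 cycles


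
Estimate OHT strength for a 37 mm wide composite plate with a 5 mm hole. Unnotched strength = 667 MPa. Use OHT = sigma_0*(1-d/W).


OHT = sigma_0*(1-d/W) = 667*(1-5/37) = 576.9 MPa

576.9 MPa


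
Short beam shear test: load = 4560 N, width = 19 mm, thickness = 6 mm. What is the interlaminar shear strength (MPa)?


ILSS = 3F/(4bh) = 3*4560/(4*19*6) = 30.0 MPa

30.0 MPa


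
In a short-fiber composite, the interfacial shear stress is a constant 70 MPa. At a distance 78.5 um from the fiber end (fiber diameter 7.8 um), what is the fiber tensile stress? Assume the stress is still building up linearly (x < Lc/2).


Force balance: sigma_f * (pi*d^2/4) = tau * (pi*d) * x  ->  sigma_f = 4 * tau * x / d
sigma_f = 4 * 70 * 78.5 / 7.8 = 2817.9 MPa

2817.9 MPa


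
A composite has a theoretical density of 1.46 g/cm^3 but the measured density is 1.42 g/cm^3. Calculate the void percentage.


Void% = (rho_theo - rho_actual)/rho_theo * 100 = (1.46 - 1.42)/1.46 * 100 = 2.74%

2.74%


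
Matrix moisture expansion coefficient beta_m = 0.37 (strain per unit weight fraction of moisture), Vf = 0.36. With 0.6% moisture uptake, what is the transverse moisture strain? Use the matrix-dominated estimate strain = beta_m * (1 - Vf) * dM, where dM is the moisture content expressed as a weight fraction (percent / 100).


dM = 0.6/100 = 0.006
strain = beta_m * (1-Vf) * dM = 0.37 * 0.64 * 0.006 = 0.0014208

0.0014208


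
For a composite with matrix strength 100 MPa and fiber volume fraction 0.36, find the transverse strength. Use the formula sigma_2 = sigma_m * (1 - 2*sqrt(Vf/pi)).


factor = 1 - 2*sqrt(0.36/pi) = 0.323
sigma_2 = 100 * 0.323 = 32.3 MPa

32.3 MPa


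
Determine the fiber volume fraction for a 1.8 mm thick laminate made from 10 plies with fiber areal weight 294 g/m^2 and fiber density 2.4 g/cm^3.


Vf = n * FAW / (rho_f * h * 1000) = 10 * 294 / (2.4 * 1.8 * 1000) = 0.6806

0.6806


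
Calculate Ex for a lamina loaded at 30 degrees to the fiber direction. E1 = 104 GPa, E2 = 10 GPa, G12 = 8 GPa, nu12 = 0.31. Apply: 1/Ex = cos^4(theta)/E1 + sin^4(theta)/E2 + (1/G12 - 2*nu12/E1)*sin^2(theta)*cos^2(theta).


cos^4(30) = 0.5625, sin^4(30) = 0.0625, sin^2(30)*cos^2(30) = 0.1875
1/G12 - 2*nu12/E1 = 1/8 - 2*0.31/104 = 0.119038 GPa^-1
1/Ex = 0.5625/104 + 0.0625/10 + 0.119038*0.1875 = 0.0339784 GPa^-1
Ex = 29.43 GPa

29.43 GPa


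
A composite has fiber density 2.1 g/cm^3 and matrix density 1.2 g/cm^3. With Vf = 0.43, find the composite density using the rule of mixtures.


rho_c = rho_f*Vf + rho_m*(1-Vf) = 2.1*0.43 + 1.2*0.57 = 1.587 g/cm^3

1.587 g/cm^3


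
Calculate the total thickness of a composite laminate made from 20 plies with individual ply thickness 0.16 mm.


h = n * t_ply = 20 * 0.16 = 3.2 mm

3.2 mm


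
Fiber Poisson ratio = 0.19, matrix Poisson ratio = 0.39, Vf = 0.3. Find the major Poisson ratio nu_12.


nu_12 = nu_f*Vf + nu_m*(1-Vf) = 0.19*0.3 + 0.39*0.7 = 0.33

0.33


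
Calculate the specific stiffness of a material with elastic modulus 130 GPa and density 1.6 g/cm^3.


Specific stiffness = E/rho = 130/1.6 = 81.3 GPa/(g/cm^3)

81.3 GPa/(g/cm^3)


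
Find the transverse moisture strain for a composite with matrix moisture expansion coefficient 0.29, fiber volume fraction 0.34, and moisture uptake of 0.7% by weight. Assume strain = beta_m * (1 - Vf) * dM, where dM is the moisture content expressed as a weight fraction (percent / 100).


dM = 0.7/100 = 0.007
strain = beta_m * (1-Vf) * dM = 0.29 * 0.66 * 0.007 = 0.0013398

0.0013398


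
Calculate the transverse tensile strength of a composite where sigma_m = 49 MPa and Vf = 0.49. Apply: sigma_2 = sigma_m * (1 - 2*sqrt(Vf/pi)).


factor = 1 - 2*sqrt(0.49/pi) = 0.2101
sigma_2 = 49 * 0.2101 = 10.3 MPa

10.3 MPa


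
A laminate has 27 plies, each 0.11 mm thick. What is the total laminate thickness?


h = n * t_ply = 27 * 0.11 = 2.97 mm

2.97 mm


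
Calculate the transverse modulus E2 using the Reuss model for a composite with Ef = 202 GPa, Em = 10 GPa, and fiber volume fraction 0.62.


1/E2 = Vf/Ef + (1-Vf)/Em = 0.62/202 + 0.38/10
E2 = 24.35 GPa

24.35 GPa


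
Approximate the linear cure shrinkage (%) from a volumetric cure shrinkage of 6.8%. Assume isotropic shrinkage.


Linear shrinkage ≈ vol_shrink/3 = 6.8/3 = 2.267%

2.267%


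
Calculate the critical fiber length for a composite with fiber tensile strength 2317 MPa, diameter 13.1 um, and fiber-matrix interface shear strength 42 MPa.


Lc = sigma_f * d / (2 * tau_i) = 2317 * 13.1 / (2 * 42) = 361.3 um

361.3 um


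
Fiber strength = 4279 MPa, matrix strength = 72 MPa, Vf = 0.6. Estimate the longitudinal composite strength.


sigma_1 = sigma_f*Vf + sigma_m*(1-Vf) = 4279*0.6 + 72*0.4 = 2596.2 MPa

2596.2 MPa


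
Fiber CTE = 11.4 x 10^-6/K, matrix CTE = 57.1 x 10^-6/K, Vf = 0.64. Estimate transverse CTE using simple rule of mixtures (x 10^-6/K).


alpha_2 = alpha_f*Vf + alpha_m*(1-Vf) = 11.4*0.64 + 57.1*0.36 = 27.9 x 10^-6/K

27.9 x 10^-6/K


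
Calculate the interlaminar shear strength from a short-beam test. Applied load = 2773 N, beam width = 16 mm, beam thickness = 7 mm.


ILSS = 3F/(4bh) = 3*2773/(4*16*7) = 18.57 MPa

18.57 MPa


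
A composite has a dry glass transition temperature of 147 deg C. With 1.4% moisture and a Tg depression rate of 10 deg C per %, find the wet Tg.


Tg_wet = Tg_dry - k*moisture = 147 - 10*1.4 = 133.0 deg C

133.0 deg C


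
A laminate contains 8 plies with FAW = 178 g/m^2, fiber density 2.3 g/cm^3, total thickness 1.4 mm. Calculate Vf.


Vf = n * FAW / (rho_f * h * 1000) = 8 * 178 / (2.3 * 1.4 * 1000) = 0.4422

0.4422


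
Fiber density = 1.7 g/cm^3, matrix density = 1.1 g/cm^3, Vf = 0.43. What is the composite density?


rho_c = rho_f*Vf + rho_m*(1-Vf) = 1.7*0.43 + 1.1*0.57 = 1.358 g/cm^3

1.358 g/cm^3


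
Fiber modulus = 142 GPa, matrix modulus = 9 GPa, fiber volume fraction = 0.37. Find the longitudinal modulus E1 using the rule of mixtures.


E1 = Ef*Vf + Em*(1-Vf) = 142*0.37 + 9*0.63 = 58.21 GPa

58.21 GPa


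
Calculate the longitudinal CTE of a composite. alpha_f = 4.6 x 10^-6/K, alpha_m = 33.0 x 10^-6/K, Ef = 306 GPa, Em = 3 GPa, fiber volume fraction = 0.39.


E1 = Ef*Vf + Em*(1-Vf) = 121.17
alpha_1 = (alpha_f*Ef*Vf + alpha_m*Em*(1-Vf))/E1 = 5.03 x 10^-6/K

5.03 x 10^-6/K


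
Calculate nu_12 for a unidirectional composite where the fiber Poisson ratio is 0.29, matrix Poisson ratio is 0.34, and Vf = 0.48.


nu_12 = nu_f*Vf + nu_m*(1-Vf) = 0.29*0.48 + 0.34*0.52 = 0.316

0.316


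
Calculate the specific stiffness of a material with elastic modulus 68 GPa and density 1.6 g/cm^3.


Specific stiffness = E/rho = 68/1.6 = 42.5 GPa/(g/cm^3)

42.5 GPa/(g/cm^3)


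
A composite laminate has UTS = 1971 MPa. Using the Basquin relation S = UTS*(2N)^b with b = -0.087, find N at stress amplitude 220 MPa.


N = 0.5 * (S/UTS)^(1/b) = 0.5 * (220/1971)^(1/-0.087) = 4.4110e+10 cycles

4.4110e+10 cycles


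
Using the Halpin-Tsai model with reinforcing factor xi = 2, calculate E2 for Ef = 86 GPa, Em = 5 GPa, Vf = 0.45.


eta = (Ef/Em - 1)/(Ef/Em + xi) = (17.2 - 1)/(17.2 + 2) = 0.8438
E2 = Em*(1+xi*eta*Vf)/(1-eta*Vf) = 14.18 GPa

14.18 GPa


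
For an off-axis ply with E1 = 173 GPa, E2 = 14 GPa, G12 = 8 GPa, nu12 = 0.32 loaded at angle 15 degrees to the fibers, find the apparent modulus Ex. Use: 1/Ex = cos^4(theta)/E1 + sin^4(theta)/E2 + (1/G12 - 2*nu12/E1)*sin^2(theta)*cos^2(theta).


cos^4(15) = 0.870513, sin^4(15) = 0.004487, sin^2(15)*cos^2(15) = 0.0625
1/G12 - 2*nu12/E1 = 1/8 - 2*0.32/173 = 0.121301 GPa^-1
1/Ex = 0.870513/173 + 0.004487/14 + 0.121301*0.0625 = 0.0129337 GPa^-1
Ex = 77.32 GPa

77.32 GPa


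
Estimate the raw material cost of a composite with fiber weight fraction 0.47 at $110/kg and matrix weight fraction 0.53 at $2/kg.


Cost = cost_f*Wf + cost_m*Wm = 110*0.47 + 2*0.53 = $52.76/kg

$52.76/kg


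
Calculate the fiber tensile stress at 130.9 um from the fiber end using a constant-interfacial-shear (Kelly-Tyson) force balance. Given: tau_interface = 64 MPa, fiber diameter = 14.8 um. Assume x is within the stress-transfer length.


Force balance: sigma_f * (pi*d^2/4) = tau * (pi*d) * x  ->  sigma_f = 4 * tau * x / d
sigma_f = 4 * 64 * 130.9 / 14.8 = 2264.2 MPa

2264.2 MPa


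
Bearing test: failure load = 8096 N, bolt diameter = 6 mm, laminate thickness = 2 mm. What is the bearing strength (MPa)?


sigma_br = F/(d*h) = 8096/(6*2) = 674.7 MPa

674.7 MPa


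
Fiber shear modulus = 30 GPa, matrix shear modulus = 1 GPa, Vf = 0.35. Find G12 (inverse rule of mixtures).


1/G12 = Vf/Gf + (1-Vf)/Gm = 0.35/30 + 0.65/1
G12 = 1.51 GPa

1.51 GPa


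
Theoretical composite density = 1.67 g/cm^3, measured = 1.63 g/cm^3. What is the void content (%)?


Void% = (rho_theo - rho_actual)/rho_theo * 100 = (1.67 - 1.63)/1.67 * 100 = 2.4%

2.4%


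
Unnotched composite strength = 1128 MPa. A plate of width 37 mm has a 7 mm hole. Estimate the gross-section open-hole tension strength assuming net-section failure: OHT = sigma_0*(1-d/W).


OHT = sigma_0*(1-d/W) = 1128*(1-7/37) = 914.6 MPa

914.6 MPa


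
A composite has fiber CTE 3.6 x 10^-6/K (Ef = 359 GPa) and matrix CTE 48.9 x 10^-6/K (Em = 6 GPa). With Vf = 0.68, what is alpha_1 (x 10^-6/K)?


E1 = Ef*Vf + Em*(1-Vf) = 246.04
alpha_1 = (alpha_f*Ef*Vf + alpha_m*Em*(1-Vf))/E1 = 3.95 x 10^-6/K

3.95 x 10^-6/K


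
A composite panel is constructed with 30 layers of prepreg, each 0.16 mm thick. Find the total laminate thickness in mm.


h = n * t_ply = 30 * 0.16 = 4.8 mm

4.8 mm


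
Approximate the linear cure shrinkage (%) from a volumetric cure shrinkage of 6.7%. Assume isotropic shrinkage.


Linear shrinkage ≈ vol_shrink/3 = 6.7/3 = 2.233%

2.233%


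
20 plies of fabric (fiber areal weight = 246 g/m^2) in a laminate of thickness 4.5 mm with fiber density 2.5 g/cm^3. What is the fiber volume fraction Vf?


Vf = n * FAW / (rho_f * h * 1000) = 20 * 246 / (2.5 * 4.5 * 1000) = 0.4373

0.4373


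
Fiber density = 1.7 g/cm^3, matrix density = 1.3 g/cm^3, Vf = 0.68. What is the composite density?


rho_c = rho_f*Vf + rho_m*(1-Vf) = 1.7*0.68 + 1.3*0.32 = 1.572 g/cm^3

1.572 g/cm^3


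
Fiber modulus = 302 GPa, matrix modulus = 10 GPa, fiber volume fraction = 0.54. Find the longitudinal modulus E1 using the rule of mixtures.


E1 = Ef*Vf + Em*(1-Vf) = 302*0.54 + 10*0.46 = 167.68 GPa

167.68 GPa


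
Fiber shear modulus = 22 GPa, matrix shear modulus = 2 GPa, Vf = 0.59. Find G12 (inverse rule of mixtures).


1/G12 = Vf/Gf + (1-Vf)/Gm = 0.59/22 + 0.41/2
G12 = 4.31 GPa

4.31 GPa


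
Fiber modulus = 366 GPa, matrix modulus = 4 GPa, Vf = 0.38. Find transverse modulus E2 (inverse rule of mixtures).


1/E2 = Vf/Ef + (1-Vf)/Em = 0.38/366 + 0.62/4
E2 = 6.41 GPa

6.41 GPa


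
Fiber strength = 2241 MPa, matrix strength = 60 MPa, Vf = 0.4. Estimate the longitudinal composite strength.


sigma_1 = sigma_f*Vf + sigma_m*(1-Vf) = 2241*0.4 + 60*0.6 = 932.4 MPa

932.4 MPa


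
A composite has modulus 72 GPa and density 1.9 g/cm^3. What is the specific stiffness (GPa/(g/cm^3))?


Specific stiffness = E/rho = 72/1.9 = 37.9 GPa/(g/cm^3)

37.9 GPa/(g/cm^3)


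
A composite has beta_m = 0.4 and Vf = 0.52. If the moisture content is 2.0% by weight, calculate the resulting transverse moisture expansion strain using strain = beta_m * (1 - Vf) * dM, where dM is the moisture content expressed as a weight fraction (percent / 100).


dM = 2.0/100 = 0.02
strain = beta_m * (1-Vf) * dM = 0.4 * 0.48 * 0.02 = 0.00384

0.00384


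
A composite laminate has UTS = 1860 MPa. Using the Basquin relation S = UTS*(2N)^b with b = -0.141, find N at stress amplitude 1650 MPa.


N = 0.5 * (S/UTS)^(1/b) = 0.5 * (1650/1860)^(1/-0.141) = 1.1694 cycles

1.1694 cycles


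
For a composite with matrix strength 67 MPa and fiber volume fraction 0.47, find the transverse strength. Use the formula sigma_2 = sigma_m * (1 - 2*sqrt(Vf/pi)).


factor = 1 - 2*sqrt(0.47/pi) = 0.2264
sigma_2 = 67 * 0.2264 = 15.17 MPa

15.17 MPa


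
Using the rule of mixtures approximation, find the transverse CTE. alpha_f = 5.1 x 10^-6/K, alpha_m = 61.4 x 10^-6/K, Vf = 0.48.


alpha_2 = alpha_f*Vf + alpha_m*(1-Vf) = 5.1*0.48 + 61.4*0.52 = 34.4 x 10^-6/K

34.4 x 10^-6/K


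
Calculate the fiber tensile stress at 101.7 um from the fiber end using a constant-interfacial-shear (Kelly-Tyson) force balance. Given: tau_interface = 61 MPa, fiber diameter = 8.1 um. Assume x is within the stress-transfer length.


Force balance: sigma_f * (pi*d^2/4) = tau * (pi*d) * x  ->  sigma_f = 4 * tau * x / d
sigma_f = 4 * 61 * 101.7 / 8.1 = 3063.6 MPa

3063.6 MPa


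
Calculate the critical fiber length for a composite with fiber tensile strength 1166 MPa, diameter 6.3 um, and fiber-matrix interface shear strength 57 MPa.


Lc = sigma_f * d / (2 * tau_i) = 1166 * 6.3 / (2 * 57) = 64.4 um

64.4 um


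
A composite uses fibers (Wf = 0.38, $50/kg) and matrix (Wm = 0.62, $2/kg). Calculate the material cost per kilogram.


Cost = cost_f*Wf + cost_m*Wm = 50*0.38 + 2*0.62 = $20.24/kg

$20.24/kg


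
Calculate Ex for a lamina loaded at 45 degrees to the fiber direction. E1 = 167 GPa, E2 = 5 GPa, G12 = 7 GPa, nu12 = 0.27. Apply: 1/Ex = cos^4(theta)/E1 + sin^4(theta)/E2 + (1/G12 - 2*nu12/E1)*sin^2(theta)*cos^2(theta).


cos^4(45) = 0.25, sin^4(45) = 0.25, sin^2(45)*cos^2(45) = 0.25
1/G12 - 2*nu12/E1 = 1/7 - 2*0.27/167 = 0.139624 GPa^-1
1/Ex = 0.25/167 + 0.25/5 + 0.139624*0.25 = 0.0864029 GPa^-1
Ex = 11.57 GPa

11.57 GPa


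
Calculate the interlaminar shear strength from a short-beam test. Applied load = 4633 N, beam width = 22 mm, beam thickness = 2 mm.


ILSS = 3F/(4bh) = 3*4633/(4*22*2) = 78.97 MPa

78.97 MPa


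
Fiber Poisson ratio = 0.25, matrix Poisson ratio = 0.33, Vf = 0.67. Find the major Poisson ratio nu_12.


nu_12 = nu_f*Vf + nu_m*(1-Vf) = 0.25*0.67 + 0.33*0.33 = 0.2764

0.2764


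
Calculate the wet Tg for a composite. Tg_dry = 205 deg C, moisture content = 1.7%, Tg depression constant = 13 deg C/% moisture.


Tg_wet = Tg_dry - k*moisture = 205 - 13*1.7 = 182.9 deg C

182.9 deg C


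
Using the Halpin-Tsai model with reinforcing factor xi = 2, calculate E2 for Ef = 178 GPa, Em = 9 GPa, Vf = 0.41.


eta = (Ef/Em - 1)/(Ef/Em + xi) = (19.7778 - 1)/(19.7778 + 2) = 0.8622
E2 = Em*(1+xi*eta*Vf)/(1-eta*Vf) = 23.76 GPa

23.76 GPa


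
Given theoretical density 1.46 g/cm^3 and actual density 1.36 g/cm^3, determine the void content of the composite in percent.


Void% = (rho_theo - rho_actual)/rho_theo * 100 = (1.46 - 1.36)/1.46 * 100 = 6.85%

6.85%


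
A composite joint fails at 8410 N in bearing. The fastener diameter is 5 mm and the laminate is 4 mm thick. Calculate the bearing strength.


sigma_br = F/(d*h) = 8410/(5*4) = 420.5 MPa

420.5 MPa


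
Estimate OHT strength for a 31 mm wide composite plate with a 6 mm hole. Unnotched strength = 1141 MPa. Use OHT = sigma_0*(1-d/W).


OHT = sigma_0*(1-d/W) = 1141*(1-6/31) = 920.2 MPa

920.2 MPa


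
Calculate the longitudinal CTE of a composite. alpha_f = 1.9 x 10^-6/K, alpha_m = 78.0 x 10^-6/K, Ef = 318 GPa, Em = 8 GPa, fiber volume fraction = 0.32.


E1 = Ef*Vf + Em*(1-Vf) = 107.2
alpha_1 = (alpha_f*Ef*Vf + alpha_m*Em*(1-Vf))/E1 = 5.76 x 10^-6/K

5.76 x 10^-6/K


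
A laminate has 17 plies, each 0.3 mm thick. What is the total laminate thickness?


h = n * t_ply = 17 * 0.3 = 5.1 mm

5.1 mm


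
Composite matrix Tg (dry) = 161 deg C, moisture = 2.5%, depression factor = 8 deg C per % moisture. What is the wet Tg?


Tg_wet = Tg_dry - k*moisture = 161 - 8*2.5 = 141.0 deg C

141.0 deg C


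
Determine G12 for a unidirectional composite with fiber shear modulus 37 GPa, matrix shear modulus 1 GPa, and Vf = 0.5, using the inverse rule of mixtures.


1/G12 = Vf/Gf + (1-Vf)/Gm = 0.5/37 + 0.5/1
G12 = 1.95 GPa

1.95 GPa


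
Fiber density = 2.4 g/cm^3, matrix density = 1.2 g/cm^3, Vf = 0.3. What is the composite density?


rho_c = rho_f*Vf + rho_m*(1-Vf) = 2.4*0.3 + 1.2*0.7 = 1.56 g/cm^3

1.56 g/cm^3


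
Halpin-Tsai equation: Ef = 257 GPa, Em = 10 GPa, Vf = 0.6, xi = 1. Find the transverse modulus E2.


eta = (Ef/Em - 1)/(Ef/Em + xi) = (25.7 - 1)/(25.7 + 1) = 0.9251
E2 = Em*(1+xi*eta*Vf)/(1-eta*Vf) = 34.95 GPa

34.95 GPa


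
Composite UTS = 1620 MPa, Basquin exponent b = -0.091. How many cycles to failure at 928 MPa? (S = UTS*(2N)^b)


N = 0.5 * (S/UTS)^(1/b) = 0.5 * (928/1620)^(1/-0.091) = 228.0071 cycles

228.0071 cycles


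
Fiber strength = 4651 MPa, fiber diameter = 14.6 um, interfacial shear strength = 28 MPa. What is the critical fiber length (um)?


Lc = sigma_f * d / (2 * tau_i) = 4651 * 14.6 / (2 * 28) = 1212.6 um

1212.6 um


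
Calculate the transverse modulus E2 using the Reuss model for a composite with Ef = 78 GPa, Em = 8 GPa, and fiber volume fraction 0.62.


1/E2 = Vf/Ef + (1-Vf)/Em = 0.62/78 + 0.38/8
E2 = 18.03 GPa

18.03 GPa


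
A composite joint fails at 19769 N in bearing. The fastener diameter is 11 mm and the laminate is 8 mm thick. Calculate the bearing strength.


sigma_br = F/(d*h) = 19769/(11*8) = 224.6 MPa

224.6 MPa


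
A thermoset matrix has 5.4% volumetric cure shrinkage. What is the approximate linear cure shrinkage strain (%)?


Linear shrinkage ≈ vol_shrink/3 = 5.4/3 = 1.8%

1.8%


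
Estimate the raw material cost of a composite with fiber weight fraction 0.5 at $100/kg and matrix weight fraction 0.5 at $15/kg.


Cost = cost_f*Wf + cost_m*Wm = 100*0.5 + 15*0.5 = $57.5/kg

$57.5/kg


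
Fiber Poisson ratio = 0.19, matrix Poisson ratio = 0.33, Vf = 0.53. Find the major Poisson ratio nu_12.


nu_12 = nu_f*Vf + nu_m*(1-Vf) = 0.19*0.53 + 0.33*0.47 = 0.2558

0.2558


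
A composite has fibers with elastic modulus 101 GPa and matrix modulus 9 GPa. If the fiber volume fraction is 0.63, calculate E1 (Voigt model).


E1 = Ef*Vf + Em*(1-Vf) = 101*0.63 + 9*0.37 = 66.96 GPa

66.96 GPa


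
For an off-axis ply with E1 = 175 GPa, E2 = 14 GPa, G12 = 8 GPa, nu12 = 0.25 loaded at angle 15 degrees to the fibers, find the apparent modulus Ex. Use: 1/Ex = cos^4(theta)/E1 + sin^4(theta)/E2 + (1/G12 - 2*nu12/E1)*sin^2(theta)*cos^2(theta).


cos^4(15) = 0.870513, sin^4(15) = 0.004487, sin^2(15)*cos^2(15) = 0.0625
1/G12 - 2*nu12/E1 = 1/8 - 2*0.25/175 = 0.122143 GPa^-1
1/Ex = 0.870513/175 + 0.004487/14 + 0.122143*0.0625 = 0.0129288 GPa^-1
Ex = 77.35 GPa

77.35 GPa


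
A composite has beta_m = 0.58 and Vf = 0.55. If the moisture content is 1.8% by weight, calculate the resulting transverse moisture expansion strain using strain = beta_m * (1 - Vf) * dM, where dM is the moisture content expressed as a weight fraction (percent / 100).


dM = 1.8/100 = 0.018
strain = beta_m * (1-Vf) * dM = 0.58 * 0.45 * 0.018 = 0.004698

0.004698


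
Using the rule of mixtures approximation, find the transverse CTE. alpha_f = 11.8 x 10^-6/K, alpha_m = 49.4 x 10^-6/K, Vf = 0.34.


alpha_2 = alpha_f*Vf + alpha_m*(1-Vf) = 11.8*0.34 + 49.4*0.66 = 36.6 x 10^-6/K

36.6 x 10^-6/K


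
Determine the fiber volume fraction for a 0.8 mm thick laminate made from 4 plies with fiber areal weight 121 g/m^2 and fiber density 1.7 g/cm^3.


Vf = n * FAW / (rho_f * h * 1000) = 4 * 121 / (1.7 * 0.8 * 1000) = 0.3559

0.3559


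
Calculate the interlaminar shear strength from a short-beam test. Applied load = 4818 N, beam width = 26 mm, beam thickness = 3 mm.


ILSS = 3F/(4bh) = 3*4818/(4*26*3) = 46.33 MPa

46.33 MPa


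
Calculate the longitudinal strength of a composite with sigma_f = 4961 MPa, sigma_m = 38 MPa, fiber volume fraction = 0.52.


sigma_1 = sigma_f*Vf + sigma_m*(1-Vf) = 4961*0.52 + 38*0.48 = 2598.0 MPa

2598.0 MPa


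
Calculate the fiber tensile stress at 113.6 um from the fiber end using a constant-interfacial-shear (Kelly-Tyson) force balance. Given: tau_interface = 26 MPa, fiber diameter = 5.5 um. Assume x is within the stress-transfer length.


Force balance: sigma_f * (pi*d^2/4) = tau * (pi*d) * x  ->  sigma_f = 4 * tau * x / d
sigma_f = 4 * 26 * 113.6 / 5.5 = 2148.1 MPa

2148.1 MPa


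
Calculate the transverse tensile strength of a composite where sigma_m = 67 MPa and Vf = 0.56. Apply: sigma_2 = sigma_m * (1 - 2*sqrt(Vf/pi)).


factor = 1 - 2*sqrt(0.56/pi) = 0.1556
sigma_2 = 67 * 0.1556 = 10.43 MPa

10.43 MPa


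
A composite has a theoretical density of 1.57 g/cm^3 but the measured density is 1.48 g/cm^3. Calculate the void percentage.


Void% = (rho_theo - rho_actual)/rho_theo * 100 = (1.57 - 1.48)/1.57 * 100 = 5.73%

5.73%


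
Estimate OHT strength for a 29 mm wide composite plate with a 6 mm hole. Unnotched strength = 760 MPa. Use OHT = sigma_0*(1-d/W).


OHT = sigma_0*(1-d/W) = 760*(1-6/29) = 602.8 MPa

602.8 MPa


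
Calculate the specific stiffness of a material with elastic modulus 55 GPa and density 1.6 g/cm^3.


Specific stiffness = E/rho = 55/1.6 = 34.4 GPa/(g/cm^3)

34.4 GPa/(g/cm^3)


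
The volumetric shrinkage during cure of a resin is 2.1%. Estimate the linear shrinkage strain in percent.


Linear shrinkage ≈ vol_shrink/3 = 2.1/3 = 0.7%

0.7%


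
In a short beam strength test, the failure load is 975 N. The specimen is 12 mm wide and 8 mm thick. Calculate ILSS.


ILSS = 3F/(4bh) = 3*975/(4*12*8) = 7.62 MPa

7.62 MPa


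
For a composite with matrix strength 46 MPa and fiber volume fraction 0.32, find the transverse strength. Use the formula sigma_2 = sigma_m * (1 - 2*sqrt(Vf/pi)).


factor = 1 - 2*sqrt(0.32/pi) = 0.3617
sigma_2 = 46 * 0.3617 = 16.64 MPa

16.64 MPa


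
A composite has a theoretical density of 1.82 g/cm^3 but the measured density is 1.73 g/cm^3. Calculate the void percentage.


Void% = (rho_theo - rho_actual)/rho_theo * 100 = (1.82 - 1.73)/1.82 * 100 = 4.95%

4.95%


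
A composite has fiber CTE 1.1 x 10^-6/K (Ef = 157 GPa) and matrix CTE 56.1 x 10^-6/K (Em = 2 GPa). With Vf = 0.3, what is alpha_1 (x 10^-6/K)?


E1 = Ef*Vf + Em*(1-Vf) = 48.5
alpha_1 = (alpha_f*Ef*Vf + alpha_m*Em*(1-Vf))/E1 = 2.69 x 10^-6/K

2.69 x 10^-6/K


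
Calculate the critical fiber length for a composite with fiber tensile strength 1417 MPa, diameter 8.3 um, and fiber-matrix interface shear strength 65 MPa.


Lc = sigma_f * d / (2 * tau_i) = 1417 * 8.3 / (2 * 65) = 90.5 um

90.5 um


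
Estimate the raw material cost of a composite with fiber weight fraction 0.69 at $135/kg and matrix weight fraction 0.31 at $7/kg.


Cost = cost_f*Wf + cost_m*Wm = 135*0.69 + 7*0.31 = $95.32/kg

$95.32/kg


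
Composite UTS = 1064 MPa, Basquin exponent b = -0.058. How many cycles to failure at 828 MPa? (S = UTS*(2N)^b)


N = 0.5 * (S/UTS)^(1/b) = 0.5 * (828/1064)^(1/-0.058) = 37.7356 cycles

37.7356 cycles


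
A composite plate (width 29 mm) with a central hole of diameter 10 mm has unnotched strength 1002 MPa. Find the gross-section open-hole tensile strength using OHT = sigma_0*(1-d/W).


OHT = sigma_0*(1-d/W) = 1002*(1-10/29) = 656.5 MPa

656.5 MPa


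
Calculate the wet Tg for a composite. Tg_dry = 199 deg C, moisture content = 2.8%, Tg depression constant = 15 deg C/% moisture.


Tg_wet = Tg_dry - k*moisture = 199 - 15*2.8 = 157.0 deg C

157.0 deg C


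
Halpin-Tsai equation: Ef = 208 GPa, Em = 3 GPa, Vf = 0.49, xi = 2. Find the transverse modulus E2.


eta = (Ef/Em - 1)/(Ef/Em + xi) = (69.3333 - 1)/(69.3333 + 2) = 0.9579
E2 = Em*(1+xi*eta*Vf)/(1-eta*Vf) = 10.96 GPa

10.96 GPa


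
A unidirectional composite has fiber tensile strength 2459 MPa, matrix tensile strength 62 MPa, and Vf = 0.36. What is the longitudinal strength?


sigma_1 = sigma_f*Vf + sigma_m*(1-Vf) = 2459*0.36 + 62*0.64 = 924.9 MPa

924.9 MPa


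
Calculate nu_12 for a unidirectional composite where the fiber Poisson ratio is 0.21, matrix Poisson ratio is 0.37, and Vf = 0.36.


nu_12 = nu_f*Vf + nu_m*(1-Vf) = 0.21*0.36 + 0.37*0.64 = 0.3124

0.3124


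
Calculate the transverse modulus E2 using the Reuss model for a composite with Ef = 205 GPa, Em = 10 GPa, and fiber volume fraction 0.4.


1/E2 = Vf/Ef + (1-Vf)/Em = 0.4/205 + 0.6/10
E2 = 16.14 GPa

16.14 GPa


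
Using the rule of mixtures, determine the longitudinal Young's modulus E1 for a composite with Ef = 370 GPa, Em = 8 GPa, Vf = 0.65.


E1 = Ef*Vf + Em*(1-Vf) = 370*0.65 + 8*0.35 = 243.3 GPa

243.3 GPa


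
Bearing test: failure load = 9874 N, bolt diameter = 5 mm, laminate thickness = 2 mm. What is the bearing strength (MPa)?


sigma_br = F/(d*h) = 9874/(5*2) = 987.4 MPa

987.4 MPa


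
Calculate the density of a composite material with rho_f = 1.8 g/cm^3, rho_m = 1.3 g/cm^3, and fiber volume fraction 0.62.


rho_c = rho_f*Vf + rho_m*(1-Vf) = 1.8*0.62 + 1.3*0.38 = 1.61 g/cm^3

1.61 g/cm^3


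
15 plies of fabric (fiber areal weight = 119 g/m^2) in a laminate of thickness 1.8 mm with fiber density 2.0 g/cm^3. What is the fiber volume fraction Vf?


Vf = n * FAW / (rho_f * h * 1000) = 15 * 119 / (2.0 * 1.8 * 1000) = 0.4958

0.4958


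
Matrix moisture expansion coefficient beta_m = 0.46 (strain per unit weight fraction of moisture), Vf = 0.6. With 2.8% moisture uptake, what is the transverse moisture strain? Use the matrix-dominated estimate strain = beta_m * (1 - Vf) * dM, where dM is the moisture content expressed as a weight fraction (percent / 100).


dM = 2.8/100 = 0.028
strain = beta_m * (1-Vf) * dM = 0.46 * 0.4 * 0.028 = 0.005152

0.005152


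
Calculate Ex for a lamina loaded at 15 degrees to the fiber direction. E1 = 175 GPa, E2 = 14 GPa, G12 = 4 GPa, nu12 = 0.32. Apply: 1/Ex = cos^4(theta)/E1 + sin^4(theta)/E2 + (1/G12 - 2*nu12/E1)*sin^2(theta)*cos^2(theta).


cos^4(15) = 0.870513, sin^4(15) = 0.004487, sin^2(15)*cos^2(15) = 0.0625
1/G12 - 2*nu12/E1 = 1/4 - 2*0.32/175 = 0.246343 GPa^-1
1/Ex = 0.870513/175 + 0.004487/14 + 0.246343*0.0625 = 0.0206913 GPa^-1
Ex = 48.33 GPa

48.33 GPa


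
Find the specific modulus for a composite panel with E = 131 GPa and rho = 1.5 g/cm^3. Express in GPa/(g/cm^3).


Specific stiffness = E/rho = 131/1.5 = 87.3 GPa/(g/cm^3)

87.3 GPa/(g/cm^3)


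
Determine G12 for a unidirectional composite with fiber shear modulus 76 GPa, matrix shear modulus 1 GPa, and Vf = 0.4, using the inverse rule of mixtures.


1/G12 = Vf/Gf + (1-Vf)/Gm = 0.4/76 + 0.6/1
G12 = 1.65 GPa

1.65 GPa


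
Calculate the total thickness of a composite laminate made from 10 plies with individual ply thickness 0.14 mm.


h = n * t_ply = 10 * 0.14 = 1.4 mm

1.4 mm


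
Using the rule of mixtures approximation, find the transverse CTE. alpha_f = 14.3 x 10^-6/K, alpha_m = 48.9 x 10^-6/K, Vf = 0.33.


alpha_2 = alpha_f*Vf + alpha_m*(1-Vf) = 14.3*0.33 + 48.9*0.67 = 37.5 x 10^-6/K

37.5 x 10^-6/K


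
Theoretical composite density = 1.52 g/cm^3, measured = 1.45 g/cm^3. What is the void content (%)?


Void% = (rho_theo - rho_actual)/rho_theo * 100 = (1.52 - 1.45)/1.52 * 100 = 4.61%

4.61%


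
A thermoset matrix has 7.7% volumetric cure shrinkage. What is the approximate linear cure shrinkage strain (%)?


Linear shrinkage ≈ vol_shrink/3 = 7.7/3 = 2.567%

2.567%


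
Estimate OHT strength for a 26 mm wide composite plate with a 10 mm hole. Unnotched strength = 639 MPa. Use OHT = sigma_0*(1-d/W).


OHT = sigma_0*(1-d/W) = 639*(1-10/26) = 393.2 MPa

393.2 MPa


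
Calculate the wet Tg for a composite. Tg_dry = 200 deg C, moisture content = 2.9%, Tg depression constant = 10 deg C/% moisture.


Tg_wet = Tg_dry - k*moisture = 200 - 10*2.9 = 171.0 deg C

171.0 deg C


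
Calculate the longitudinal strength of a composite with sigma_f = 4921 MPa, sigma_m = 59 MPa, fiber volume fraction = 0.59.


sigma_1 = sigma_f*Vf + sigma_m*(1-Vf) = 4921*0.59 + 59*0.41 = 2927.6 MPa

2927.6 MPa


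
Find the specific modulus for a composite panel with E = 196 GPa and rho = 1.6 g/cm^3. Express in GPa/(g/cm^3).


Specific stiffness = E/rho = 196/1.6 = 122.5 GPa/(g/cm^3)

122.5 GPa/(g/cm^3)


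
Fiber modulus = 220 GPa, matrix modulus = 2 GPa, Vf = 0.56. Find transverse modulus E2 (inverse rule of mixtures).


1/E2 = Vf/Ef + (1-Vf)/Em = 0.56/220 + 0.44/2
E2 = 4.49 GPa

4.49 GPa


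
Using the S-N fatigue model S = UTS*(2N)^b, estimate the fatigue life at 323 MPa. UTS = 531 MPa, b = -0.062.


N = 0.5 * (S/UTS)^(1/b) = 0.5 * (323/531)^(1/-0.062) = 1517.3963 cycles

1517.3963 cycles


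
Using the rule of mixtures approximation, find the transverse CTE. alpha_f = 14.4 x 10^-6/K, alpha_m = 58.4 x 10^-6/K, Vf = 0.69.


alpha_2 = alpha_f*Vf + alpha_m*(1-Vf) = 14.4*0.69 + 58.4*0.31 = 28.0 x 10^-6/K

28.0 x 10^-6/K


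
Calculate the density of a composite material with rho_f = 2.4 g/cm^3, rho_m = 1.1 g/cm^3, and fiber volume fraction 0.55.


rho_c = rho_f*Vf + rho_m*(1-Vf) = 2.4*0.55 + 1.1*0.45 = 1.815 g/cm^3

1.815 g/cm^3


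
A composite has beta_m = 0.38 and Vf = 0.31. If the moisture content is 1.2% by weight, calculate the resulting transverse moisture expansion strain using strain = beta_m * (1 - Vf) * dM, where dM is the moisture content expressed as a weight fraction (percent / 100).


dM = 1.2/100 = 0.012
strain = beta_m * (1-Vf) * dM = 0.38 * 0.69 * 0.012 = 0.0031464

0.0031464


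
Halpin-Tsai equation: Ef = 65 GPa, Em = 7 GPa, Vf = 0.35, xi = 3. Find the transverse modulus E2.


eta = (Ef/Em - 1)/(Ef/Em + xi) = (9.2857 - 1)/(9.2857 + 3) = 0.6744
E2 = Em*(1+xi*eta*Vf)/(1-eta*Vf) = 15.65 GPa

15.65 GPa


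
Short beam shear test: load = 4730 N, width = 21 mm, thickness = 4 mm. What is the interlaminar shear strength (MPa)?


ILSS = 3F/(4bh) = 3*4730/(4*21*4) = 42.23 MPa

42.23 MPa


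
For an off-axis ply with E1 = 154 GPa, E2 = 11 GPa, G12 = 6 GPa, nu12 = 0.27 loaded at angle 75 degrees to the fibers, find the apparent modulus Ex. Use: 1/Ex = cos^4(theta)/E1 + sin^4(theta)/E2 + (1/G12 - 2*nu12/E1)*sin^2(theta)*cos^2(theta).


cos^4(75) = 0.004487, sin^4(75) = 0.870513, sin^2(75)*cos^2(75) = 0.0625
1/G12 - 2*nu12/E1 = 1/6 - 2*0.27/154 = 0.16316 GPa^-1
1/Ex = 0.004487/154 + 0.870513/11 + 0.16316*0.0625 = 0.0893642 GPa^-1
Ex = 11.19 GPa

11.19 GPa


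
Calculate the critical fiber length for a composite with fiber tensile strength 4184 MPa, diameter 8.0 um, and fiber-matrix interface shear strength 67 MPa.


Lc = sigma_f * d / (2 * tau_i) = 4184 * 8.0 / (2 * 67) = 249.8 um

249.8 um


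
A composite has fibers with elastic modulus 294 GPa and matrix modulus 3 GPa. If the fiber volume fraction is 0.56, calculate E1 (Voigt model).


E1 = Ef*Vf + Em*(1-Vf) = 294*0.56 + 3*0.44 = 165.96 GPa

165.96 GPa


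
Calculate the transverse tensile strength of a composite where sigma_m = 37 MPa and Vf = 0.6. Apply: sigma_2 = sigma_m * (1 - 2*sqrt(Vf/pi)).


factor = 1 - 2*sqrt(0.6/pi) = 0.126
sigma_2 = 37 * 0.126 = 4.66 MPa

4.66 MPa


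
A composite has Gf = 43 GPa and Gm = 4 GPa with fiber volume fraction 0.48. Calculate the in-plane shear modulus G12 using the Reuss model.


1/G12 = Vf/Gf + (1-Vf)/Gm = 0.48/43 + 0.52/4
G12 = 7.08 GPa

7.08 GPa


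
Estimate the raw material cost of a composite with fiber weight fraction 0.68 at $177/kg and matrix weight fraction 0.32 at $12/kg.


Cost = cost_f*Wf + cost_m*Wm = 177*0.68 + 12*0.32 = $124.2/kg

$124.2/kg


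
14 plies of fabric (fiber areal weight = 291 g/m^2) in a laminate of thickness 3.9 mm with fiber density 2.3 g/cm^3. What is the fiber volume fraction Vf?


Vf = n * FAW / (rho_f * h * 1000) = 14 * 291 / (2.3 * 3.9 * 1000) = 0.4542

0.4542


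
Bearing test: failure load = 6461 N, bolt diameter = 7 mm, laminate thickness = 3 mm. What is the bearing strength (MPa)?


sigma_br = F/(d*h) = 6461/(7*3) = 307.7 MPa

307.7 MPa


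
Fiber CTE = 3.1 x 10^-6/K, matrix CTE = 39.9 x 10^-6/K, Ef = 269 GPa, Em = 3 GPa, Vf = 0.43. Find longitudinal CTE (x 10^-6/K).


E1 = Ef*Vf + Em*(1-Vf) = 117.38
alpha_1 = (alpha_f*Ef*Vf + alpha_m*Em*(1-Vf))/E1 = 3.64 x 10^-6/K

3.64 x 10^-6/K


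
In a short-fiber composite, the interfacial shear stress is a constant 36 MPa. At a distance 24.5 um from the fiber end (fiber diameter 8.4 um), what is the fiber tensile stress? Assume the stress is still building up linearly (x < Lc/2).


Force balance: sigma_f * (pi*d^2/4) = tau * (pi*d) * x  ->  sigma_f = 4 * tau * x / d
sigma_f = 4 * 36 * 24.5 / 8.4 = 420.0 MPa

420.0 MPa


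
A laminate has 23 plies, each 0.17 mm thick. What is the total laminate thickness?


h = n * t_ply = 23 * 0.17 = 3.91 mm

3.91 mm


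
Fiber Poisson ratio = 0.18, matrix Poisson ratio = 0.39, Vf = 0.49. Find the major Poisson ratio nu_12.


nu_12 = nu_f*Vf + nu_m*(1-Vf) = 0.18*0.49 + 0.39*0.51 = 0.2871

0.2871


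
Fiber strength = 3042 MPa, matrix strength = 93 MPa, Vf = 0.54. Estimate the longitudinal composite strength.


sigma_1 = sigma_f*Vf + sigma_m*(1-Vf) = 3042*0.54 + 93*0.46 = 1685.5 MPa

1685.5 MPa


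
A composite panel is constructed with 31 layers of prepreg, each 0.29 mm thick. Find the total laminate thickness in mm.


h = n * t_ply = 31 * 0.29 = 8.99 mm

8.99 mm


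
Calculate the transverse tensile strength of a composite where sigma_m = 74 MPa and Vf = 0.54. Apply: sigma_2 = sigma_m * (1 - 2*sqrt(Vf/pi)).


factor = 1 - 2*sqrt(0.54/pi) = 0.1708
sigma_2 = 74 * 0.1708 = 12.64 MPa

12.64 MPa


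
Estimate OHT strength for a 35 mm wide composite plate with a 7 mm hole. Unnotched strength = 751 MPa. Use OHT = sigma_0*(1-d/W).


OHT = sigma_0*(1-d/W) = 751*(1-7/35) = 600.8 MPa

600.8 MPa


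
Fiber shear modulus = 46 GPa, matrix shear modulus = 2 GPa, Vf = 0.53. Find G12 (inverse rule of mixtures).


1/G12 = Vf/Gf + (1-Vf)/Gm = 0.53/46 + 0.47/2
G12 = 4.06 GPa

4.06 GPa


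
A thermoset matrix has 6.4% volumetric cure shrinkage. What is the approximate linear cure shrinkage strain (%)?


Linear shrinkage ≈ vol_shrink/3 = 6.4/3 = 2.133%

2.133%


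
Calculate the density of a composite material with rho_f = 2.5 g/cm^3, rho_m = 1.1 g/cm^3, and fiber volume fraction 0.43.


rho_c = rho_f*Vf + rho_m*(1-Vf) = 2.5*0.43 + 1.1*0.57 = 1.702 g/cm^3

1.702 g/cm^3


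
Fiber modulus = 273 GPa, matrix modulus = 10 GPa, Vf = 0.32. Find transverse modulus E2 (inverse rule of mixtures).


1/E2 = Vf/Ef + (1-Vf)/Em = 0.32/273 + 0.68/10
E2 = 14.46 GPa

14.46 GPa


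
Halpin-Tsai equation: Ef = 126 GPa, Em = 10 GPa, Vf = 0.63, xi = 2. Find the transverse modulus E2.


eta = (Ef/Em - 1)/(Ef/Em + xi) = (12.6 - 1)/(12.6 + 2) = 0.7945
E2 = Em*(1+xi*eta*Vf)/(1-eta*Vf) = 40.07 GPa

40.07 GPa


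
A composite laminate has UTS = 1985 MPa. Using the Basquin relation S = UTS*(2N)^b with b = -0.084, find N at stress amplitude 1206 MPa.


N = 0.5 * (S/UTS)^(1/b) = 0.5 * (1206/1985)^(1/-0.084) = 188.5027 cycles

188.5027 cycles


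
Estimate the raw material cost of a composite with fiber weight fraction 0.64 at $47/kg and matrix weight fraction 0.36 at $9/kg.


Cost = cost_f*Wf + cost_m*Wm = 47*0.64 + 9*0.36 = $33.32/kg

$33.32/kg


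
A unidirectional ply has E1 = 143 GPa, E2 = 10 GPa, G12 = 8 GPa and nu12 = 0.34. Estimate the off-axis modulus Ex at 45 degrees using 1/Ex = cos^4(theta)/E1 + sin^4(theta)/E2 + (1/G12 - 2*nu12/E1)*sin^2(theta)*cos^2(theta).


cos^4(45) = 0.25, sin^4(45) = 0.25, sin^2(45)*cos^2(45) = 0.25
1/G12 - 2*nu12/E1 = 1/8 - 2*0.34/143 = 0.120245 GPa^-1
1/Ex = 0.25/143 + 0.25/10 + 0.120245*0.25 = 0.0568094 GPa^-1
Ex = 17.6 GPa

17.6 GPa


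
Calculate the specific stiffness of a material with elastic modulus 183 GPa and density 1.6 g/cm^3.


Specific stiffness = E/rho = 183/1.6 = 114.4 GPa/(g/cm^3)

114.4 GPa/(g/cm^3)


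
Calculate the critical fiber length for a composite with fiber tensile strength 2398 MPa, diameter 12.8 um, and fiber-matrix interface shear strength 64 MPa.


Lc = sigma_f * d / (2 * tau_i) = 2398 * 12.8 / (2 * 64) = 239.8 um

239.8 um
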